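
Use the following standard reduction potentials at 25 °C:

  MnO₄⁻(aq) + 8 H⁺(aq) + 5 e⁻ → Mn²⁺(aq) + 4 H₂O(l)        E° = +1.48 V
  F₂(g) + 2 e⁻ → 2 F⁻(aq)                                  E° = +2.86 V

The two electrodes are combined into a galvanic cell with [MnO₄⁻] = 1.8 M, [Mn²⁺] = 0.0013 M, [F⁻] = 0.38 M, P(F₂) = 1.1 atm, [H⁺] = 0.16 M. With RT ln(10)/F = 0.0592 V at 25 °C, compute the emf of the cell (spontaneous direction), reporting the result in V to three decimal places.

F₂/F⁻ is the cathode (higher E°), MnO₄⁻/Mn²⁺ the anode: E°cell = +2.86 − (+1.48) = +1.38 V, n = 10.
Overall: 5 F₂(g) + 2 Mn²⁺(aq) + 8 H₂O(l) → 10 F⁻(aq) + 2 MnO₄⁻(aq) + 16 H⁺(aq)
Q = [F⁻]^10·[MnO₄⁻]^2·[H⁺]^16 / (P(F₂)^5·[Mn²⁺]^2); log Q = -10.861.
E = E° − (0.0592/n) log Q = +1.38 − (0.0592/10)(-10.861) = +1.444 V.

+1.444 V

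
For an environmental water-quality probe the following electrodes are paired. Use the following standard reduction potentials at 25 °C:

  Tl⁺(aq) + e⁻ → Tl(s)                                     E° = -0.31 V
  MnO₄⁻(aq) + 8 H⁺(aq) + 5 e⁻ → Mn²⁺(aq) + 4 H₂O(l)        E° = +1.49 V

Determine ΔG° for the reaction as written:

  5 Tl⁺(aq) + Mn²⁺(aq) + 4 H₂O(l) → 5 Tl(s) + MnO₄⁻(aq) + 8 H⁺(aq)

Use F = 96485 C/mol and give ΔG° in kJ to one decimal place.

As written, Tl⁺/Tl is reduced (cathode) and MnO₄⁻/Mn²⁺ is oxidised (anode), so E°cell = (-0.31) − (+1.49) = -1.80 V.
Balancing electrons gives n = 5.
ΔG° = −nFE° = −(5)(96485)(-1.80) = 868,365 J = +868.4 kJ.

+868.4 kJ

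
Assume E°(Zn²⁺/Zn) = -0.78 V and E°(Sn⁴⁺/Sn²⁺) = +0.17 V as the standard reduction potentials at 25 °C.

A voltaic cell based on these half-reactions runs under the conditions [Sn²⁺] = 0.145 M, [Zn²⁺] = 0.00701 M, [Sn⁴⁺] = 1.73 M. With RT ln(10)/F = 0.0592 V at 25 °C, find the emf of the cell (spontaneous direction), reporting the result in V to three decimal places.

+1.046 V

Sn⁴⁺/Sn²⁺ is the cathode (higher E°), Zn²⁺/Zn the anode: E°cell = +0.17 − (-0.78) = +0.95 V, n = 2.
Overall: Sn⁴⁺(aq) + Zn(s) → Sn²⁺(aq) + Zn²⁺(aq)
Q = [Sn²⁺]·[Zn²⁺] / ([Sn⁴⁺]); log Q = -3.231.
E = E° − (0.0592/n) log Q = +0.95 − (0.0592/2)(-3.231) = +1.046 V.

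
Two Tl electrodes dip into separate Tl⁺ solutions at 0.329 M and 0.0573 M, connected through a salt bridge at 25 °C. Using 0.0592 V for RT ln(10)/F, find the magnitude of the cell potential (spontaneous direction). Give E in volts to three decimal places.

+0.045 V

For a concentration cell E°cell = 0. The 0.329 M side is the cathode (reduction is favoured where [Tl⁺] is higher).
With n = 1, E = −(0.0592/1) log([Tl⁺]ₐₙ/[Tl⁺]꜀ₐₜ) = −(0.0592/1) log(0.0573/0.329) = −(0.0592/1)(-0.759) = +0.045 V.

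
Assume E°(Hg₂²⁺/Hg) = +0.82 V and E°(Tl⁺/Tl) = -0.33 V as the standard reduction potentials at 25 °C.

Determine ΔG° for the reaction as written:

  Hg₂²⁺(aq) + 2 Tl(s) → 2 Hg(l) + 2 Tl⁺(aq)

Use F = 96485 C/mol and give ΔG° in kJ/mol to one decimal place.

-221.9 kJ/mol

As written, Hg₂²⁺/Hg is reduced (cathode) and Tl⁺/Tl is oxidised (anode), so E°cell = (+0.82) − (-0.33) = +1.15 V.
Balancing electrons gives n = 2.
ΔG° = −nFE° = −(2)(96485)(+1.15) = -221,915 J = -221.9 kJ/mol.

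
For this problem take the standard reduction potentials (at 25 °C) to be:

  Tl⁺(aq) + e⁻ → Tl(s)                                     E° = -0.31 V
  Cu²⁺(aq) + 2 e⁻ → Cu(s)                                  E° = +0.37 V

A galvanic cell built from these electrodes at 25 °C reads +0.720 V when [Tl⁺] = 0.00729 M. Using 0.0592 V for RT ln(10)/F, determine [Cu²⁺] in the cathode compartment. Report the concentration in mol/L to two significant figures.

0.0012 M

Cu²⁺/Cu is the cathode, Tl⁺/Tl the anode: E°cell = +0.68 V, n = 2.
Overall reaction: Cu²⁺(aq) + 2 Tl(s) → Cu(s) + 2 Tl⁺(aq); Q = [Tl⁺]^2/[Cu²⁺]^1.
From E = E° − (0.0592/n) log Q: log Q = (E° − E)·n/0.0592 = (+0.68 − (+0.720))·2/0.0592 = -1.3514.
So 1·log[Cu²⁺] = 2·log(0.00729) − log Q = -4.2745 − (-1.3514) = -2.9231; [Cu²⁺] = 10^(-2.9231) ≈ 0.0012 M.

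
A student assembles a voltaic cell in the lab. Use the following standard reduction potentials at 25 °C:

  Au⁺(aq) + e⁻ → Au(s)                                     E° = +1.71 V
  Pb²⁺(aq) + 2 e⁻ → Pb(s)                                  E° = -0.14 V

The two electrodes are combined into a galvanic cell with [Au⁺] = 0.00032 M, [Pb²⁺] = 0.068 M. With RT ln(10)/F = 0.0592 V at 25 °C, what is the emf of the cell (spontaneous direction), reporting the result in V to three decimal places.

+1.678 V

Au⁺/Au is the cathode (higher E°), Pb²⁺/Pb the anode: E°cell = +1.71 − (-0.14) = +1.85 V, n = 2.
Overall: 2 Au⁺(aq) + Pb(s) → 2 Au(s) + Pb²⁺(aq)
Q = [Pb²⁺] / ([Au⁺]^2); log Q = 5.822.
E = E° − (0.0592/n) log Q = +1.85 − (0.0592/2)(5.822) = +1.678 V.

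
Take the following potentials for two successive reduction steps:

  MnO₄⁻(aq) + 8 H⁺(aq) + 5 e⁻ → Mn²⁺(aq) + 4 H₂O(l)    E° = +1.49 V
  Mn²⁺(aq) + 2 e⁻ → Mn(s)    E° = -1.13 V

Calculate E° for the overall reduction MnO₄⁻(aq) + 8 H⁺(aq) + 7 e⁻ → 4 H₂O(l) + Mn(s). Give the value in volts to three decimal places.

+0.741 V

Adding the free-energy changes (−nFE°) of the two steps gives −n₃FE°₃ = −n₁FE°₁ − n₂FE°₂.
E°₃ = (5×+1.49 + 2×-1.13) / 7 = (+5.190) / 7 = +0.741 V.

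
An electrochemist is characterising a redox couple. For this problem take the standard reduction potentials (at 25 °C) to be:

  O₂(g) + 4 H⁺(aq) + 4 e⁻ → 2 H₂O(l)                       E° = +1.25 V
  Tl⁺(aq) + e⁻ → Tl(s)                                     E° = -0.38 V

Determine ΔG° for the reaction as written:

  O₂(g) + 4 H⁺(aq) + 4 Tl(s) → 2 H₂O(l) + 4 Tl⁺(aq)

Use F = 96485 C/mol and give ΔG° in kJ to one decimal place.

As written, O₂/H₂O is reduced (cathode) and Tl⁺/Tl is oxidised (anode), so E°cell = (+1.25) − (-0.38) = +1.63 V.
Balancing electrons gives n = 4.
ΔG° = −nFE° = −(4)(96485)(+1.63) = -629,082 J = -629.1 kJ.

-629.1 kJ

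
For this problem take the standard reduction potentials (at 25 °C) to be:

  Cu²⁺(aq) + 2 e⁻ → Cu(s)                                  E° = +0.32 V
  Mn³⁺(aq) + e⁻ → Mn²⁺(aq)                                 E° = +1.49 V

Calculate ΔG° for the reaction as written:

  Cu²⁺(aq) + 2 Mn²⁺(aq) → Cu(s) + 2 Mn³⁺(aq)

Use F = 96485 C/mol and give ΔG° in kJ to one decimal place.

As written, Cu²⁺/Cu is reduced (cathode) and Mn³⁺/Mn²⁺ is oxidised (anode), so E°cell = (+0.32) − (+1.49) = -1.17 V.
Balancing electrons gives n = 2.
ΔG° = −nFE° = −(2)(96485)(-1.17) = 225,775 J = +225.8 kJ.

+225.8 kJ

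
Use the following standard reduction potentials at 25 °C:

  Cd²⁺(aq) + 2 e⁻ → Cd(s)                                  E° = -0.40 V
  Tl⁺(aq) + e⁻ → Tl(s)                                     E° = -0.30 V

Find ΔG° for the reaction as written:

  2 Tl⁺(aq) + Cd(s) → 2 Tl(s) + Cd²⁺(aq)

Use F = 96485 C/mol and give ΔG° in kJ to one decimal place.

-19.3 kJ

As written, Tl⁺/Tl is reduced (cathode) and Cd²⁺/Cd is oxidised (anode), so E°cell = (-0.30) − (-0.40) = +0.10 V.
Balancing electrons gives n = 2.
ΔG° = −nFE° = −(2)(96485)(+0.10) = -19,297 J = -19.3 kJ.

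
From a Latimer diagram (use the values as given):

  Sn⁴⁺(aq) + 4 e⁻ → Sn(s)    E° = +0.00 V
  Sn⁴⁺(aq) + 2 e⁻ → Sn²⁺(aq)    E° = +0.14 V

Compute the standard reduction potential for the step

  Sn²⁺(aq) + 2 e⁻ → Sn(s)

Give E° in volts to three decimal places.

Sequential free energies add, so n₃E°₃ = n₁E°₁ + n₂E°₂.
With n₃ = 4, and the known step contributing 2×(+0.14) V, the unknown satisfies 2·E° = 4×(+0.00) − 2×(+0.14) = -0.280.
E° = -0.280 / 2 = -0.140 V.

-0.140 V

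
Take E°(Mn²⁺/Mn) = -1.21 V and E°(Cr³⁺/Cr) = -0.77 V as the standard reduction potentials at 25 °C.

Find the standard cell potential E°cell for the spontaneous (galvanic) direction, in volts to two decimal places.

The Cr³⁺/Cr couple has the higher reduction potential, so it is the cathode; Mn²⁺/Mn is oxidised at the anode.
E°cell = E°(cathode) − E°(anode) = (-0.77) − (-1.21) = +0.44 V.

+0.44 V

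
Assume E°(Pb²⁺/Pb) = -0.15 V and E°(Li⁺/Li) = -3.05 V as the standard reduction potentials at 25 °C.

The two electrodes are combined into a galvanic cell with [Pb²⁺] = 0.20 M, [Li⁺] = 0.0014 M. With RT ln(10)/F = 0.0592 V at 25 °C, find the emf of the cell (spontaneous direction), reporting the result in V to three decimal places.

+3.048 V

Pb²⁺/Pb is the cathode (higher E°), Li⁺/Li the anode: E°cell = -0.15 − (-3.05) = +2.90 V, n = 2.
Overall: Pb²⁺(aq) + 2 Li(s) → Pb(s) + 2 Li⁺(aq)
Q = [Li⁺]^2 / ([Pb²⁺]); log Q = -5.009.
E = E° − (0.0592/n) log Q = +2.90 − (0.0592/2)(-5.009) = +3.048 V.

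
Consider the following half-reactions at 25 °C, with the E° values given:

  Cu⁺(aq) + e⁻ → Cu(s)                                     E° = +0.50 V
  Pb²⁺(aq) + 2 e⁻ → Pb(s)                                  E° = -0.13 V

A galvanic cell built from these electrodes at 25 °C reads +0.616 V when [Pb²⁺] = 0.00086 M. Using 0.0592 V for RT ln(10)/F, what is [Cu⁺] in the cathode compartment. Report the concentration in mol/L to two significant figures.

Cu⁺/Cu is the cathode, Pb²⁺/Pb the anode: E°cell = +0.63 V, n = 2.
Overall reaction: 2 Cu⁺(aq) + Pb(s) → 2 Cu(s) + Pb²⁺(aq); Q = [Pb²⁺]^1/[Cu⁺]^2.
From E = E° − (0.0592/n) log Q: log Q = (E° − E)·n/0.0592 = (+0.63 − (+0.616))·2/0.0592 = 0.4730.
So 2·log[Cu⁺] = 1·log(0.00086) − log Q = -3.0655 − (0.4730) = -3.5385; log[Cu⁺] = -3.5385 / 2 = -1.7692; [Cu⁺] = 10^(-1.7692) ≈ 0.017 M.

0.017 M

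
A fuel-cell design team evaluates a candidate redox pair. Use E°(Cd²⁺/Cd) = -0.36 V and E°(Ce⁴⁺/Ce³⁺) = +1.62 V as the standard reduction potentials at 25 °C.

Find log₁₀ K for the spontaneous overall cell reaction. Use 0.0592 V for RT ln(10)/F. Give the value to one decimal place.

Cathode: Ce⁴⁺/Ce³⁺; anode: Cd²⁺/Cd. E°cell = +1.98 V, n = 2.
log K = nE°cell / 0.0592 = (2)(+1.98) / 0.0592 = 66.9.

66.9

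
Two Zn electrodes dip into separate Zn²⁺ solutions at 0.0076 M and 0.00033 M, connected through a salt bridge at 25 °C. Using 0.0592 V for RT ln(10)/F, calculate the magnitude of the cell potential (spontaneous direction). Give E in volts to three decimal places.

For a concentration cell E°cell = 0. The 0.0076 M side is the cathode (reduction is favoured where [Zn²⁺] is higher).
With n = 2, E = −(0.0592/2) log([Zn²⁺]ₐₙ/[Zn²⁺]꜀ₐₜ) = −(0.0592/2) log(0.00033/0.0076) = −(0.0592/2)(-1.362) = +0.040 V.

+0.040 V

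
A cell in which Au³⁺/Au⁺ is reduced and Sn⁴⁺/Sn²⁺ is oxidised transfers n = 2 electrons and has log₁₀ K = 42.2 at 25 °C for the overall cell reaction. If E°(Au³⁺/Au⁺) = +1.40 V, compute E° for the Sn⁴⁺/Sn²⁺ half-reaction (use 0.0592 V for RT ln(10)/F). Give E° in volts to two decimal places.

E°cell = (0.0592/n)·log K = (0.0592/2)(42.2) = +1.249 V.
Since Au³⁺/Au⁺ is the cathode and Sn⁴⁺/Sn²⁺ the anode, E°cell = E°(Au³⁺/Au⁺) − E°(Sn⁴⁺/Sn²⁺).
So E°(Sn⁴⁺/Sn²⁺) = E°(Au³⁺/Au⁺) − E°cell = (+1.40) − (+1.249) = +0.15 V.

+0.15 V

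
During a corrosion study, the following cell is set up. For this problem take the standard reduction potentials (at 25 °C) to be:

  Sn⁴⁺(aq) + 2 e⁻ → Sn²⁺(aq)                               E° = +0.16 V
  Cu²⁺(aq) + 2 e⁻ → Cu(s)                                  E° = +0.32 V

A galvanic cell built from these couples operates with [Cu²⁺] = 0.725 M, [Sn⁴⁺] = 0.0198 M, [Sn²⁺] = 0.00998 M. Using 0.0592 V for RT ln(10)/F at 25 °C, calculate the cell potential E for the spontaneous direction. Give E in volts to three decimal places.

+0.147 V

Cu²⁺/Cu is the cathode (higher E°), Sn⁴⁺/Sn²⁺ the anode: E°cell = +0.32 − (+0.16) = +0.16 V, n = 2.
Overall: Cu²⁺(aq) + Sn²⁺(aq) → Cu(s) + Sn⁴⁺(aq)
Q = [Sn⁴⁺] / ([Cu²⁺]·[Sn²⁺]); log Q = 0.437.
E = E° − (0.0592/n) log Q = +0.16 − (0.0592/2)(0.437) = +0.147 V.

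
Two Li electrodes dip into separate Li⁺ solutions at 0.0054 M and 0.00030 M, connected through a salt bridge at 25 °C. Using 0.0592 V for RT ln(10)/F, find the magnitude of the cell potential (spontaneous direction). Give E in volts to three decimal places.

For a concentration cell E°cell = 0. The 0.0054 M side is the cathode (reduction is favoured where [Li⁺] is higher).
With n = 1, E = −(0.0592/1) log([Li⁺]ₐₙ/[Li⁺]꜀ₐₜ) = −(0.0592/1) log(0.0003/0.0054) = −(0.0592/1)(-1.255) = +0.074 V.

+0.074 V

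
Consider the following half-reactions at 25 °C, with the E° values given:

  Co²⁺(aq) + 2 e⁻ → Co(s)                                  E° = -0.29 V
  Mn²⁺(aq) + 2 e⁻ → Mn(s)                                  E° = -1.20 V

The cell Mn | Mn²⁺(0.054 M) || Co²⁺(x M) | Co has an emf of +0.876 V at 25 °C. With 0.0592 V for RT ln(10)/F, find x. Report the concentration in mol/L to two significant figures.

0.0038 M

Co²⁺/Co is the cathode, Mn²⁺/Mn the anode: E°cell = +0.91 V, n = 2.
Overall reaction: Co²⁺(aq) + Mn(s) → Co(s) + Mn²⁺(aq); Q = [Mn²⁺]^1/[Co²⁺]^1.
From E = E° − (0.0592/n) log Q: log Q = (E° − E)·n/0.0592 = (+0.91 − (+0.876))·2/0.0592 = 1.1486.
So 1·log[Co²⁺] = 1·log(0.054) − log Q = -1.2676 − (1.1486) = -2.4162; [Co²⁺] = 10^(-2.4162) ≈ 0.0038 M.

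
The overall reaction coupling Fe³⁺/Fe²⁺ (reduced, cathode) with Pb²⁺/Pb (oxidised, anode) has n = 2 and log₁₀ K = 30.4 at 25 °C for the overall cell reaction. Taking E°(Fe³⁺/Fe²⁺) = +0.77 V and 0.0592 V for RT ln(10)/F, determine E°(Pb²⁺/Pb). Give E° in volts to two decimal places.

E°cell = (0.0592/n)·log K = (0.0592/2)(30.4) = +0.900 V.
Since Fe³⁺/Fe²⁺ is the cathode and Pb²⁺/Pb the anode, E°cell = E°(Fe³⁺/Fe²⁺) − E°(Pb²⁺/Pb).
So E°(Pb²⁺/Pb) = E°(Fe³⁺/Fe²⁺) − E°cell = (+0.77) − (+0.900) = -0.13 V.

-0.13 V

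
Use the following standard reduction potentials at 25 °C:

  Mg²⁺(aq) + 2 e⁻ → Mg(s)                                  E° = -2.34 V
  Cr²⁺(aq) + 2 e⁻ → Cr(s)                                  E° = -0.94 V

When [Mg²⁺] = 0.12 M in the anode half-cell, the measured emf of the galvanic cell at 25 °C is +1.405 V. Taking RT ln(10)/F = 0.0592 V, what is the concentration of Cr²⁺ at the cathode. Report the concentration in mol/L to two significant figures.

Cr²⁺/Cr is the cathode, Mg²⁺/Mg the anode: E°cell = +1.40 V, n = 2.
Overall reaction: Cr²⁺(aq) + Mg(s) → Cr(s) + Mg²⁺(aq); Q = [Mg²⁺]^1/[Cr²⁺]^1.
From E = E° − (0.0592/n) log Q: log Q = (E° − E)·n/0.0592 = (+1.40 − (+1.405))·2/0.0592 = -0.1689.
So 1·log[Cr²⁺] = 1·log(0.12) − log Q = -0.9208 − (-0.1689) = -0.7519; [Cr²⁺] = 10^(-0.7519) ≈ 0.18 M.

0.18 M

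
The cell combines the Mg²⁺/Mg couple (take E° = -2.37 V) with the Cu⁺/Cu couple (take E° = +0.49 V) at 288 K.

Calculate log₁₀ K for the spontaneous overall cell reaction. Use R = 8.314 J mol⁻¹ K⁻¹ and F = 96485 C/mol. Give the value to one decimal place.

Cathode: Cu⁺/Cu; anode: Mg²⁺/Mg. E°cell = (+0.49) − (-2.37) = +2.86 V, with n = 2.
ΔG° = −nFE° = −RT ln K, so ln K = nFE°/(RT) = (2)(96485)(+2.86) / ((8.314)(288)) = 230.491.
log₁₀ K = 230.491 / ln 10 = 100.1.

100.1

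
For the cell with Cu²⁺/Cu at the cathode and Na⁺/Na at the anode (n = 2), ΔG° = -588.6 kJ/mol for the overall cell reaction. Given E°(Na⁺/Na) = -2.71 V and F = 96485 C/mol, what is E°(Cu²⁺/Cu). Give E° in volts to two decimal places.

+0.34 V

E°cell = −ΔG°/(nF) = −(-588.6×10³)/((2)(96485)) = +3.050 V.
Since Cu²⁺/Cu is the cathode and Na⁺/Na the anode, E°cell = E°(Cu²⁺/Cu) − E°(Na⁺/Na).
So E°(Cu²⁺/Cu) = E°cell + E°(Na⁺/Na) = +3.050 + (-2.71) = +0.34 V.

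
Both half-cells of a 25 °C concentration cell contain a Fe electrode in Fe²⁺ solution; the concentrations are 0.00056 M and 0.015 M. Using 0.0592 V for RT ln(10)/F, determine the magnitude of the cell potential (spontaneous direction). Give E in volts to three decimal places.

+0.042 V

For a concentration cell E°cell = 0. The 0.015 M side is the cathode (reduction is favoured where [Fe²⁺] is higher).
With n = 2, E = −(0.0592/2) log([Fe²⁺]ₐₙ/[Fe²⁺]꜀ₐₜ) = −(0.0592/2) log(0.00056/0.015) = −(0.0592/2)(-1.428) = +0.042 V.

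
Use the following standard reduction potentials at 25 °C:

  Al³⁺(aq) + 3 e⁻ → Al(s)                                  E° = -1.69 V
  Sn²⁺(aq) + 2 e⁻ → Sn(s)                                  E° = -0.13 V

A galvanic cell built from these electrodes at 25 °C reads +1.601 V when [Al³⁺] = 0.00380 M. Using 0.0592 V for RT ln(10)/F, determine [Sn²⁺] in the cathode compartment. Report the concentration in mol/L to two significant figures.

0.59 M

Sn²⁺/Sn is the cathode, Al³⁺/Al the anode: E°cell = +1.56 V, n = 6.
Overall reaction: 3 Sn²⁺(aq) + 2 Al(s) → 3 Sn(s) + 2 Al³⁺(aq); Q = [Al³⁺]^2/[Sn²⁺]^3.
From E = E° − (0.0592/n) log Q: log Q = (E° − E)·n/0.0592 = (+1.56 − (+1.601))·6/0.0592 = -4.1554.
So 3·log[Sn²⁺] = 2·log(0.0038) − log Q = -4.8404 − (-4.1554) = -0.6850; log[Sn²⁺] = -0.6850 / 3 = -0.2283; [Sn²⁺] = 10^(-0.2283) ≈ 0.59 M.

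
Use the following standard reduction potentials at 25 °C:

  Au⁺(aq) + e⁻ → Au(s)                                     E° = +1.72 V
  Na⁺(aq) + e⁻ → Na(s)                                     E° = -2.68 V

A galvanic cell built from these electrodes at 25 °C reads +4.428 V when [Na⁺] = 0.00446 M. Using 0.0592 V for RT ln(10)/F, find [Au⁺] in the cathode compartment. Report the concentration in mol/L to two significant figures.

0.013 M

Au⁺/Au is the cathode, Na⁺/Na the anode: E°cell = +4.40 V, n = 1.
Overall reaction: Au⁺(aq) + Na(s) → Au(s) + Na⁺(aq); Q = [Na⁺]^1/[Au⁺]^1.
From E = E° − (0.0592/n) log Q: log Q = (E° − E)·n/0.0592 = (+4.40 − (+4.428))·1/0.0592 = -0.4730.
So 1·log[Au⁺] = 1·log(0.00446) − log Q = -2.3507 − (-0.4730) = -1.8777; [Au⁺] = 10^(-1.8777) ≈ 0.013 M.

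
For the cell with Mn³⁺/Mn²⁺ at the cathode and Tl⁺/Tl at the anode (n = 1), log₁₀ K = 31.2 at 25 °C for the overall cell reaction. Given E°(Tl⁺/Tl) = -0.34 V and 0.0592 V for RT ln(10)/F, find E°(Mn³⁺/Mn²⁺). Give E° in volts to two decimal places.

E°cell = (0.0592/n)·log K = (0.0592/1)(31.2) = +1.847 V.
Since Mn³⁺/Mn²⁺ is the cathode and Tl⁺/Tl the anode, E°cell = E°(Mn³⁺/Mn²⁺) − E°(Tl⁺/Tl).
So E°(Mn³⁺/Mn²⁺) = E°cell + E°(Tl⁺/Tl) = +1.847 + (-0.34) = +1.51 V.

+1.51 V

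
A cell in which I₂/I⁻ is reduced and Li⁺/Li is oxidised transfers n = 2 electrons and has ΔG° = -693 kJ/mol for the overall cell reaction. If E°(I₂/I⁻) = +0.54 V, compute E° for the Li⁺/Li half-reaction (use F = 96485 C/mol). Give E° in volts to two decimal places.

E°cell = −ΔG°/(nF) = −(-693×10³)/((2)(96485)) = +3.591 V.
Since I₂/I⁻ is the cathode and Li⁺/Li the anode, E°cell = E°(I₂/I⁻) − E°(Li⁺/Li).
So E°(Li⁺/Li) = E°(I₂/I⁻) − E°cell = (+0.54) − (+3.591) = -3.05 V.

-3.05 V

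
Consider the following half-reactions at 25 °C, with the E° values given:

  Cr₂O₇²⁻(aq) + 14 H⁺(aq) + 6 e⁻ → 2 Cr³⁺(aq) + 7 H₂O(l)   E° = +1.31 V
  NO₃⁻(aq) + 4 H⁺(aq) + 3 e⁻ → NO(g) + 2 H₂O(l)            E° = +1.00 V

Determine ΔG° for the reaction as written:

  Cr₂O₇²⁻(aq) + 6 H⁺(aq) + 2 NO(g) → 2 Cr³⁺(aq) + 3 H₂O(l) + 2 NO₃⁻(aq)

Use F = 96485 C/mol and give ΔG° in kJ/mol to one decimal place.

-179.5 kJ/mol

As written, Cr₂O₇²⁻/Cr³⁺ is reduced (cathode) and NO₃⁻/NO is oxidised (anode), so E°cell = (+1.31) − (+1.00) = +0.31 V.
Balancing electrons gives n = 6.
ΔG° = −nFE° = −(6)(96485)(+0.31) = -179,462 J = -179.5 kJ/mol.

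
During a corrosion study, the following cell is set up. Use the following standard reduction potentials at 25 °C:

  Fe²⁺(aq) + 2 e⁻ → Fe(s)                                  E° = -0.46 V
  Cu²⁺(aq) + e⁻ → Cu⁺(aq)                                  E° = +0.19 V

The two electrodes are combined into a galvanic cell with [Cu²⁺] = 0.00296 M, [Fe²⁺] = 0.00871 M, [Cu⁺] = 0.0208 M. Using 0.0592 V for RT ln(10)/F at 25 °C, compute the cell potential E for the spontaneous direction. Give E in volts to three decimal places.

+0.661 V

Cu²⁺/Cu⁺ is the cathode (higher E°), Fe²⁺/Fe the anode: E°cell = +0.19 − (-0.46) = +0.65 V, n = 2.
Overall: 2 Cu²⁺(aq) + Fe(s) → 2 Cu⁺(aq) + Fe²⁺(aq)
Q = [Cu⁺]^2·[Fe²⁺] / ([Cu²⁺]^2); log Q = -0.366.
E = E° − (0.0592/n) log Q = +0.65 − (0.0592/2)(-0.366) = +0.661 V.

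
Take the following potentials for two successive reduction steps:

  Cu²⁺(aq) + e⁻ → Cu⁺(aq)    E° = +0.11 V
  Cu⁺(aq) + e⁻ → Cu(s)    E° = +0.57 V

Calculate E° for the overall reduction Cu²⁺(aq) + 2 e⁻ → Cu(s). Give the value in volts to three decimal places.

Since ΔG° = −nFE° is additive over sequential reductions, n₃E°₃ = n₁E°₁ + n₂E°₂.
E°₃ = (1×+0.11 + 1×+0.57) / 2 = (+0.680) / 2 = +0.340 V.

+0.340 V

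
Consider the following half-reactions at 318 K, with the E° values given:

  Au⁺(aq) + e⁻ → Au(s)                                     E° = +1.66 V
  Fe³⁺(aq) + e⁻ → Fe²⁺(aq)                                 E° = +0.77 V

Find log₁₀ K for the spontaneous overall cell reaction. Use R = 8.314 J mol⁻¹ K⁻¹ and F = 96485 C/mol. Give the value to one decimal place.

14.1

Cathode: Au⁺/Au; anode: Fe³⁺/Fe²⁺. E°cell = (+1.66) − (+0.77) = +0.89 V, with n = 1.
ΔG° = −nFE° = −RT ln K, so ln K = nFE°/(RT) = (1)(96485)(+0.89) / ((8.314)(318)) = 32.480.
log₁₀ K = 32.480 / ln 10 = 14.1.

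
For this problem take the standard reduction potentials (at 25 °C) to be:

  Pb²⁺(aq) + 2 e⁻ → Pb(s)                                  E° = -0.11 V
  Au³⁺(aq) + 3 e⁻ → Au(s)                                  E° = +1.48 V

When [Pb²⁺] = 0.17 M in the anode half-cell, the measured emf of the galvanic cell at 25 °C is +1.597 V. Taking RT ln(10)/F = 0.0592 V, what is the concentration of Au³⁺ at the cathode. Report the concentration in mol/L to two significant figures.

0.16 M

Au³⁺/Au is the cathode, Pb²⁺/Pb the anode: E°cell = +1.59 V, n = 6.
Overall reaction: 2 Au³⁺(aq) + 3 Pb(s) → 2 Au(s) + 3 Pb²⁺(aq); Q = [Pb²⁺]^3/[Au³⁺]^2.
From E = E° − (0.0592/n) log Q: log Q = (E° − E)·n/0.0592 = (+1.59 − (+1.597))·6/0.0592 = -0.7095.
So 2·log[Au³⁺] = 3·log(0.17) − log Q = -2.3087 − (-0.7095) = -1.5992; log[Au³⁺] = -1.5992 / 2 = -0.7996; [Au³⁺] = 10^(-0.7996) ≈ 0.16 M.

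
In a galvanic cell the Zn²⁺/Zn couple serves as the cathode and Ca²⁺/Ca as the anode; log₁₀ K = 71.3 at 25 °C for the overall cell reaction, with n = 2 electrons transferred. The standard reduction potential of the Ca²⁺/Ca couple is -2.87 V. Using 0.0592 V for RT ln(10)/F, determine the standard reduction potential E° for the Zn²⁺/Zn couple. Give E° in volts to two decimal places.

-0.76 V

E°cell = (0.0592/n)·log K = (0.0592/2)(71.3) = +2.110 V.
Since Zn²⁺/Zn is the cathode and Ca²⁺/Ca the anode, E°cell = E°(Zn²⁺/Zn) − E°(Ca²⁺/Ca).
So E°(Zn²⁺/Zn) = E°cell + E°(Ca²⁺/Ca) = +2.110 + (-2.87) = -0.76 V.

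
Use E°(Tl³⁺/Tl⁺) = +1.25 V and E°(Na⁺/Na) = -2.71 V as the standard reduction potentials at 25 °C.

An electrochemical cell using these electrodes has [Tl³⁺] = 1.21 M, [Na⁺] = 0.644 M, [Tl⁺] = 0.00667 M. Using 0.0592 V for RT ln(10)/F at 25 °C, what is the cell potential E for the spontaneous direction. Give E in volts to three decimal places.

+4.038 V

Tl³⁺/Tl⁺ is the cathode (higher E°), Na⁺/Na the anode: E°cell = +1.25 − (-2.71) = +3.96 V, n = 2.
Overall: Tl³⁺(aq) + 2 Na(s) → Tl⁺(aq) + 2 Na⁺(aq)
Q = [Tl⁺]·[Na⁺]^2 / ([Tl³⁺]); log Q = -2.641.
E = E° − (0.0592/n) log Q = +3.96 − (0.0592/2)(-2.641) = +4.038 V.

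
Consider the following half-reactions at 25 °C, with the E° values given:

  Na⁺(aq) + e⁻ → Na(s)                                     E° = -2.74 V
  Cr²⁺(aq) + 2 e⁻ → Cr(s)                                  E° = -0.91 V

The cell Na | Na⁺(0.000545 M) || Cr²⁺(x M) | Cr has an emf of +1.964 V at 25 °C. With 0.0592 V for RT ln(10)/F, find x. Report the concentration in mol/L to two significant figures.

0.0100 M

Cr²⁺/Cr is the cathode, Na⁺/Na the anode: E°cell = +1.83 V, n = 2.
Overall reaction: Cr²⁺(aq) + 2 Na(s) → Cr(s) + 2 Na⁺(aq); Q = [Na⁺]^2/[Cr²⁺]^1.
From E = E° − (0.0592/n) log Q: log Q = (E° − E)·n/0.0592 = (+1.83 − (+1.964))·2/0.0592 = -4.5270.
So 1·log[Cr²⁺] = 2·log(0.000545) − log Q = -6.5272 − (-4.5270) = -2.0002; [Cr²⁺] = 10^(-2.0002) ≈ 0.0100 M.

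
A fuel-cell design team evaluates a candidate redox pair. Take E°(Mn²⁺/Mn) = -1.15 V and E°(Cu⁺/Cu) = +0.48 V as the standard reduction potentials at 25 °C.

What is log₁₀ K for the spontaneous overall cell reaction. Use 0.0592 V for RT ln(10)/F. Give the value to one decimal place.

55.1

Cathode: Cu⁺/Cu; anode: Mn²⁺/Mn. E°cell = +1.63 V, n = 2.
log K = nE°cell / 0.0592 = (2)(+1.63) / 0.0592 = 55.1.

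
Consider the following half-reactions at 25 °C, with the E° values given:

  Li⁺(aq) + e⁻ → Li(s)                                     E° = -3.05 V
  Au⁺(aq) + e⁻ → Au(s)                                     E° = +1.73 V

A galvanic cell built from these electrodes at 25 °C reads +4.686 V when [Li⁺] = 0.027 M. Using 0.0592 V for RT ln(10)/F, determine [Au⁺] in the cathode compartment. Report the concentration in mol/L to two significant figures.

0.00070 M

Au⁺/Au is the cathode, Li⁺/Li the anode: E°cell = +4.78 V, n = 1.
Overall reaction: Au⁺(aq) + Li(s) → Au(s) + Li⁺(aq); Q = [Li⁺]^1/[Au⁺]^1.
From E = E° − (0.0592/n) log Q: log Q = (E° − E)·n/0.0592 = (+4.78 − (+4.686))·1/0.0592 = 1.5878.
So 1·log[Au⁺] = 1·log(0.027) − log Q = -1.5686 − (1.5878) = -3.1564; [Au⁺] = 10^(-3.1564) ≈ 0.00070 M.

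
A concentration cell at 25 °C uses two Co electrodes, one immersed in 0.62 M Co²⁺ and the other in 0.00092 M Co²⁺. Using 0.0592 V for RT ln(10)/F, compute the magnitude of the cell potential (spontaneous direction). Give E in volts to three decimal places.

+0.084 V

For a concentration cell E°cell = 0. The 0.62 M side is the cathode (reduction is favoured where [Co²⁺] is higher).
With n = 2, E = −(0.0592/2) log([Co²⁺]ₐₙ/[Co²⁺]꜀ₐₜ) = −(0.0592/2) log(0.00092/0.62) = −(0.0592/2)(-2.829) = +0.084 V.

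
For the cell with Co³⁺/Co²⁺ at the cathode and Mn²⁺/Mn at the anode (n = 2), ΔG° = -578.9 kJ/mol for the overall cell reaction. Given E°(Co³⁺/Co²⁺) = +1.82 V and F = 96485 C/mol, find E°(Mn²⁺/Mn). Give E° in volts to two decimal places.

E°cell = −ΔG°/(nF) = −(-578.9×10³)/((2)(96485)) = +3.000 V.
Since Co³⁺/Co²⁺ is the cathode and Mn²⁺/Mn the anode, E°cell = E°(Co³⁺/Co²⁺) − E°(Mn²⁺/Mn).
So E°(Mn²⁺/Mn) = E°(Co³⁺/Co²⁺) − E°cell = (+1.82) − (+3.000) = -1.18 V.

-1.18 V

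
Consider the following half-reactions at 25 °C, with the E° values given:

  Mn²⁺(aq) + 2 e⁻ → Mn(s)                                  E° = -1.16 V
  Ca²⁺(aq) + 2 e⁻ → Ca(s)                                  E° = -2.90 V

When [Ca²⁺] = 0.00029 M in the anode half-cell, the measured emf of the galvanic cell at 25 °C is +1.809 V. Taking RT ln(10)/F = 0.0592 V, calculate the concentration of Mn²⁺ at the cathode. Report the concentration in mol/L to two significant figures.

0.062 M

Mn²⁺/Mn is the cathode, Ca²⁺/Ca the anode: E°cell = +1.74 V, n = 2.
Overall reaction: Mn²⁺(aq) + Ca(s) → Mn(s) + Ca²⁺(aq); Q = [Ca²⁺]^1/[Mn²⁺]^1.
From E = E° − (0.0592/n) log Q: log Q = (E° − E)·n/0.0592 = (+1.74 − (+1.809))·2/0.0592 = -2.3311.
So 1·log[Mn²⁺] = 1·log(0.00029) − log Q = -3.5376 − (-2.3311) = -1.2065; [Mn²⁺] = 10^(-1.2065) ≈ 0.062 M.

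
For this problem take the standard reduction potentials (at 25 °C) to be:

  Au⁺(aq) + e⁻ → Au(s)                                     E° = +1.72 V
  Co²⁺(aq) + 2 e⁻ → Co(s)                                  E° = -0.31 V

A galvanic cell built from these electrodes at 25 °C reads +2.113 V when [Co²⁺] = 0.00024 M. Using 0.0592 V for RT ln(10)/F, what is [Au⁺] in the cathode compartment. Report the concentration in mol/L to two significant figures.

Au⁺/Au is the cathode, Co²⁺/Co the anode: E°cell = +2.03 V, n = 2.
Overall reaction: 2 Au⁺(aq) + Co(s) → 2 Au(s) + Co²⁺(aq); Q = [Co²⁺]^1/[Au⁺]^2.
From E = E° − (0.0592/n) log Q: log Q = (E° − E)·n/0.0592 = (+2.03 − (+2.113))·2/0.0592 = -2.8041.
So 2·log[Au⁺] = 1·log(0.00024) − log Q = -3.6198 − (-2.8041) = -0.8157; log[Au⁺] = -0.8157 / 2 = -0.4078; [Au⁺] = 10^(-0.4078) ≈ 0.39 M.

0.39 M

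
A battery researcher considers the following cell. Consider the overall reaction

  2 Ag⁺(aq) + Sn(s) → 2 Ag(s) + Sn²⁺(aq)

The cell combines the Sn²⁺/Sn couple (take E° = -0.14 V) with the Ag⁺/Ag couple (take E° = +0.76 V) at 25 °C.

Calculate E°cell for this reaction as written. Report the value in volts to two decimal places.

+0.90 V

The Ag⁺/Ag couple has the higher reduction potential, so it is the cathode; Sn²⁺/Sn is oxidised at the anode.
E°cell = E°(cathode) − E°(anode) = (+0.76) − (-0.14) = +0.90 V.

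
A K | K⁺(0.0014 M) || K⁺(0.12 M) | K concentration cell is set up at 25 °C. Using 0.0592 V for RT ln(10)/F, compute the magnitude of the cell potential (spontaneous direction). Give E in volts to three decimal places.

For a concentration cell E°cell = 0. The 0.12 M side is the cathode (reduction is favoured where [K⁺] is higher).
With n = 1, E = −(0.0592/1) log([K⁺]ₐₙ/[K⁺]꜀ₐₜ) = −(0.0592/1) log(0.0014/0.12) = −(0.0592/1)(-1.933) = +0.114 V.

+0.114 V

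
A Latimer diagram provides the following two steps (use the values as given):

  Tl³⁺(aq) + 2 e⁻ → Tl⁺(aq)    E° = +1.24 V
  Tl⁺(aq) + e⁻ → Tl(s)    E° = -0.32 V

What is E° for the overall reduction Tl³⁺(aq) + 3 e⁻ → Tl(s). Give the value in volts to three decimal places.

Since ΔG° = −nFE° is additive over sequential reductions, n₃E°₃ = n₁E°₁ + n₂E°₂.
E°₃ = (2×+1.24 + 1×-0.32) / 3 = (+2.160) / 3 = +0.720 V.
E° values themselves are not directly additive — weighting by electron count is essential.

+0.720 V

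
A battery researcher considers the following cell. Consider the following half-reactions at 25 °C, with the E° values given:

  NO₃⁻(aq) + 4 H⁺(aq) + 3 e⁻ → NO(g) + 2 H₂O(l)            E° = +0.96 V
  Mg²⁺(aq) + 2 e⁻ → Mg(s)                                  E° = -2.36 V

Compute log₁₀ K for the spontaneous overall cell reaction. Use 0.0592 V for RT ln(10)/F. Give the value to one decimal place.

Cathode: NO₃⁻/NO; anode: Mg²⁺/Mg. E°cell = +3.32 V, n = 6.
log K = nE°cell / 0.0592 = (6)(+3.32) / 0.0592 = 336.5.

336.5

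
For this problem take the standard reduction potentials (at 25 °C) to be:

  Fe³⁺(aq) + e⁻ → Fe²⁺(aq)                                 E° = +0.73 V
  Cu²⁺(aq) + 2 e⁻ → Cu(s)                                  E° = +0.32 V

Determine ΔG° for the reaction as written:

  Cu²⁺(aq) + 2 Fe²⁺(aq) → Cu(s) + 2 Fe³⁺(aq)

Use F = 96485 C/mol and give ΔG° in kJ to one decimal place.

As written, Cu²⁺/Cu is reduced (cathode) and Fe³⁺/Fe²⁺ is oxidised (anode), so E°cell = (+0.32) − (+0.73) = -0.41 V.
Balancing electrons gives n = 2.
ΔG° = −nFE° = −(2)(96485)(-0.41) = 79,118 J = +79.1 kJ.

+79.1 kJ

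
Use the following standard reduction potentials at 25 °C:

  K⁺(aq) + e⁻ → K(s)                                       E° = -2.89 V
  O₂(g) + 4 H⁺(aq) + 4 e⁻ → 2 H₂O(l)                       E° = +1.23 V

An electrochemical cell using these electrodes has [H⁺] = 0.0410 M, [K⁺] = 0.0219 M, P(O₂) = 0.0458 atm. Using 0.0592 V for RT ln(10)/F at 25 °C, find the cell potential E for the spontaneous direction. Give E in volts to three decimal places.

+4.116 V

O₂/H₂O is the cathode (higher E°), K⁺/K the anode: E°cell = +1.23 − (-2.89) = +4.12 V, n = 4.
Overall: O₂(g) + 4 H⁺(aq) + 4 K(s) → 2 H₂O(l) + 4 K⁺(aq)
Q = [K⁺]^4 / (P(O₂)·[H⁺]^4); log Q = 0.250.
E = E° − (0.0592/n) log Q = +4.12 − (0.0592/4)(0.250) = +4.116 V.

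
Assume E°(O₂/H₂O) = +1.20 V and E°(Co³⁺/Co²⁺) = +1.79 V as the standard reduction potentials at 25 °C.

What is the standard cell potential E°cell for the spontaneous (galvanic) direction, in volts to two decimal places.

+0.59 V

The Co³⁺/Co²⁺ couple has the higher reduction potential, so it is the cathode; O₂/H₂O is oxidised at the anode.
E°cell = E°(cathode) − E°(anode) = (+1.79) − (+1.20) = +0.59 V.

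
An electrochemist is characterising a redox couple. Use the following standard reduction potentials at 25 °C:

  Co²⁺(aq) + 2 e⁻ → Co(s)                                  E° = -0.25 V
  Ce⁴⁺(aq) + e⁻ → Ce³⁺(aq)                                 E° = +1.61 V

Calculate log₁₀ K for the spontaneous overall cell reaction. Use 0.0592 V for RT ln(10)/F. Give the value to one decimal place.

Cathode: Ce⁴⁺/Ce³⁺; anode: Co²⁺/Co. E°cell = +1.86 V, n = 2.
log K = nE°cell / 0.0592 = (2)(+1.86) / 0.0592 = 62.8.

62.8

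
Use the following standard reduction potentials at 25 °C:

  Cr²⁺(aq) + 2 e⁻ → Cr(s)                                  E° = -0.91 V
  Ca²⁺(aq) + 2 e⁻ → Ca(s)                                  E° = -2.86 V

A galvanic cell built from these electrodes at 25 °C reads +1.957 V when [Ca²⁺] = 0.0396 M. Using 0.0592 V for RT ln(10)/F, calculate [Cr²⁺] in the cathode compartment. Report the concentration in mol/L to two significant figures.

Cr²⁺/Cr is the cathode, Ca²⁺/Ca the anode: E°cell = +1.95 V, n = 2.
Overall reaction: Cr²⁺(aq) + Ca(s) → Cr(s) + Ca²⁺(aq); Q = [Ca²⁺]^1/[Cr²⁺]^1.
From E = E° − (0.0592/n) log Q: log Q = (E° − E)·n/0.0592 = (+1.95 − (+1.957))·2/0.0592 = -0.2365.
So 1·log[Cr²⁺] = 1·log(0.0396) − log Q = -1.4023 − (-0.2365) = -1.1658; [Cr²⁺] = 10^(-1.1658) ≈ 0.068 M.

0.068 M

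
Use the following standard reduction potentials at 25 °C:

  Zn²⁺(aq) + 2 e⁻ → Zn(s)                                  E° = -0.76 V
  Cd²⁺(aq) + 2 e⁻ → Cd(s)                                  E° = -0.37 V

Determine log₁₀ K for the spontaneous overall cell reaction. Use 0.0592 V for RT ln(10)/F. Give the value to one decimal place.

Cathode: Cd²⁺/Cd; anode: Zn²⁺/Zn. E°cell = +0.39 V, n = 2.
log K = nE°cell / 0.0592 = (2)(+0.39) / 0.0592 = 13.2.

13.2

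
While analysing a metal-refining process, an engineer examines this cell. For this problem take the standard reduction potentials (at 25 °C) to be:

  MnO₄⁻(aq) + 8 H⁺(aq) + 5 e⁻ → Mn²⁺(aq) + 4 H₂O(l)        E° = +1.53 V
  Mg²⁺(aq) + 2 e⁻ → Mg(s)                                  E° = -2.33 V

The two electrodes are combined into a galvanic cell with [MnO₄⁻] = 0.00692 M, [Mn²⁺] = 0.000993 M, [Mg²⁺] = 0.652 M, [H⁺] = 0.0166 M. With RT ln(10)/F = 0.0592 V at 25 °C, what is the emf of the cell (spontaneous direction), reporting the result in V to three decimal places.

MnO₄⁻/Mn²⁺ is the cathode (higher E°), Mg²⁺/Mg the anode: E°cell = +1.53 − (-2.33) = +3.86 V, n = 10.
Overall: 2 MnO₄⁻(aq) + 16 H⁺(aq) + 5 Mg(s) → 2 Mn²⁺(aq) + 8 H₂O(l) + 5 Mg²⁺(aq)
Q = [Mn²⁺]^2·[Mg²⁺]^5 / ([MnO₄⁻]^2·[H⁺]^16); log Q = 25.863.
E = E° − (0.0592/n) log Q = +3.86 − (0.0592/10)(25.863) = +3.707 V.

+3.707 V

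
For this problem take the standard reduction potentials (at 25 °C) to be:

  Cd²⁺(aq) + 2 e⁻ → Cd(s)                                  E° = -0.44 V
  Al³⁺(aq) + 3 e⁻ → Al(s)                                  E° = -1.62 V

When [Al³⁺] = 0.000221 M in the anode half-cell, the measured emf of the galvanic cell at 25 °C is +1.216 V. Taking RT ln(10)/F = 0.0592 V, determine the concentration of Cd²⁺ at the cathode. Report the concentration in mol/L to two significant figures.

Cd²⁺/Cd is the cathode, Al³⁺/Al the anode: E°cell = +1.18 V, n = 6.
Overall reaction: 3 Cd²⁺(aq) + 2 Al(s) → 3 Cd(s) + 2 Al³⁺(aq); Q = [Al³⁺]^2/[Cd²⁺]^3.
From E = E° − (0.0592/n) log Q: log Q = (E° − E)·n/0.0592 = (+1.18 − (+1.216))·6/0.0592 = -3.6486.
So 3·log[Cd²⁺] = 2·log(0.000221) − log Q = -7.3112 − (-3.6486) = -3.6626; log[Cd²⁺] = -3.6626 / 3 = -1.2209; [Cd²⁺] = 10^(-1.2209) ≈ 0.060 M.

0.060 M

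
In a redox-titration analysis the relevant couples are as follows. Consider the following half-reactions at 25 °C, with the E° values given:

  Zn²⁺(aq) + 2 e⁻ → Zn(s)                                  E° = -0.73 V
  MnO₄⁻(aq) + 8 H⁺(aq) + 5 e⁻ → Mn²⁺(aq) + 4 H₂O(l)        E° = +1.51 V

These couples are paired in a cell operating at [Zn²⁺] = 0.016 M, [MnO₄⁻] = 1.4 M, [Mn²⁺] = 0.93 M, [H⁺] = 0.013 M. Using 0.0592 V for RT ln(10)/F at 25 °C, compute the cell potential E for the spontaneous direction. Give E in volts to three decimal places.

MnO₄⁻/Mn²⁺ is the cathode (higher E°), Zn²⁺/Zn the anode: E°cell = +1.51 − (-0.73) = +2.24 V, n = 10.
Overall: 2 MnO₄⁻(aq) + 16 H⁺(aq) + 5 Zn(s) → 2 Mn²⁺(aq) + 8 H₂O(l) + 5 Zn²⁺(aq)
Q = [Mn²⁺]^2·[Zn²⁺]^5 / ([MnO₄⁻]^2·[H⁺]^16); log Q = 20.842.
E = E° − (0.0592/n) log Q = +2.24 − (0.0592/10)(20.842) = +2.117 V.

+2.117 V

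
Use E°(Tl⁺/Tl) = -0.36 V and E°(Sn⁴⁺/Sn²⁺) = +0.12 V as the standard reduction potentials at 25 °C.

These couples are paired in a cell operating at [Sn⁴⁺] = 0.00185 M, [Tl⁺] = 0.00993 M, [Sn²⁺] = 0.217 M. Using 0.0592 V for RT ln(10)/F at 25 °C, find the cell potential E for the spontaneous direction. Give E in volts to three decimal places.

+0.537 V

Sn⁴⁺/Sn²⁺ is the cathode (higher E°), Tl⁺/Tl the anode: E°cell = +0.12 − (-0.36) = +0.48 V, n = 2.
Overall: Sn⁴⁺(aq) + 2 Tl(s) → Sn²⁺(aq) + 2 Tl⁺(aq)
Q = [Sn²⁺]·[Tl⁺]^2 / ([Sn⁴⁺]); log Q = -1.937.
E = E° − (0.0592/n) log Q = +0.48 − (0.0592/2)(-1.937) = +0.537 V.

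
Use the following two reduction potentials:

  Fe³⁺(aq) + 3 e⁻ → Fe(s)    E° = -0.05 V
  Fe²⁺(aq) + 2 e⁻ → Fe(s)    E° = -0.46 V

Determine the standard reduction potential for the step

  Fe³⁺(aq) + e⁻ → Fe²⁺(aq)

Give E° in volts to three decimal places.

+0.770 V

Sequential free energies add, so n₃E°₃ = n₁E°₁ + n₂E°₂.
With n₃ = 3, and the known step contributing 2×(-0.46) V, the unknown satisfies 1·E° = 3×(-0.05) − 2×(-0.46) = +0.770.
E° = +0.770 / 1 = +0.770 V.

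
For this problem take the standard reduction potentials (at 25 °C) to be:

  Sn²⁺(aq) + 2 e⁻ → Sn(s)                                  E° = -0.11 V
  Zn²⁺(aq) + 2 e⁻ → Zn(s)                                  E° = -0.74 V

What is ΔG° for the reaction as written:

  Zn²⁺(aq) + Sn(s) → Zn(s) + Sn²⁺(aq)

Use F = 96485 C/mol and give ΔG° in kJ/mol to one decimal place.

+121.6 kJ/mol

As written, Zn²⁺/Zn is reduced (cathode) and Sn²⁺/Sn is oxidised (anode), so E°cell = (-0.74) − (-0.11) = -0.63 V.
Balancing electrons gives n = 2.
ΔG° = −nFE° = −(2)(96485)(-0.63) = 121,571 J = +121.6 kJ/mol.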